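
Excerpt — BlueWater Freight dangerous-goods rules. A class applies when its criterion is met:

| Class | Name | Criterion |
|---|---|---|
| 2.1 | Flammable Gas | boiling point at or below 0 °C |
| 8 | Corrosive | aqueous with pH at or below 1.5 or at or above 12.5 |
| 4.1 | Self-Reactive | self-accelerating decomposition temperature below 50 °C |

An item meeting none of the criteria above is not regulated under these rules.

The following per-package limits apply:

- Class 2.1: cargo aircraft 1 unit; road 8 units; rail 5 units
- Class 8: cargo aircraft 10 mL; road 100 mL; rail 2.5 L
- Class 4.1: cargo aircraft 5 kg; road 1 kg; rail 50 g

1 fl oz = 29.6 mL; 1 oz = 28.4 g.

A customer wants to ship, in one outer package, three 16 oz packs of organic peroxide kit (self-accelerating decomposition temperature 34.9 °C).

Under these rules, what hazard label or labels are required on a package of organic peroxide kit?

The organic peroxide kit has self-accelerating decomposition temperature 34.9 °C, which is < 50 °C, so it is Class 4.1 (Self-Reactive).
Only the Class 4.1 label is required.

Class 4.1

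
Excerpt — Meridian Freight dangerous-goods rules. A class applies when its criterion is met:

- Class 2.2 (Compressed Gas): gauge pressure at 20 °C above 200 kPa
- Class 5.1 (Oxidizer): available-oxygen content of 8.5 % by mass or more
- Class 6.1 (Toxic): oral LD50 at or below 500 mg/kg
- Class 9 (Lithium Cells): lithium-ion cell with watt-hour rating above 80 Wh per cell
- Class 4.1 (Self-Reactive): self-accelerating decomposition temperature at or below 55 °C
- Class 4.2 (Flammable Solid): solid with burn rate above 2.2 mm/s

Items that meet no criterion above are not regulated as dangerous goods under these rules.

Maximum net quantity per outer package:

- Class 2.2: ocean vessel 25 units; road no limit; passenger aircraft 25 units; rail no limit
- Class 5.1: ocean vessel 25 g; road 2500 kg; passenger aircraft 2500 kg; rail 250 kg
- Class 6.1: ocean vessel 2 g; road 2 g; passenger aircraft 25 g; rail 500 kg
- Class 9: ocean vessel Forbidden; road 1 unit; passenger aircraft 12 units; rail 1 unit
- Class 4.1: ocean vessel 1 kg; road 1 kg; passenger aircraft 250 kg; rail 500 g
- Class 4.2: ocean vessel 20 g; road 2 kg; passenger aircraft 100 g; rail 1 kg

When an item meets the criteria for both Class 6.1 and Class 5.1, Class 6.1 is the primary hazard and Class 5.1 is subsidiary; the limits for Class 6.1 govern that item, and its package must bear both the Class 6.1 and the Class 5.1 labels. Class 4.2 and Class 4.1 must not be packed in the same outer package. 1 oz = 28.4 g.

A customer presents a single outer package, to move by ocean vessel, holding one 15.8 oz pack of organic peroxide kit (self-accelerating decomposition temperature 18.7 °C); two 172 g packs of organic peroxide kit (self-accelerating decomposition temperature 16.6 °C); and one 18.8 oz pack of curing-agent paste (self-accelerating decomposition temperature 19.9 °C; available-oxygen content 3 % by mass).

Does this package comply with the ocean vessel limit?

Self-accelerating decomposition temperature 18.7 °C meets the Class 4.1 criterion (Self-Reactive), so the organic peroxide kit is Class 4.1.
Organic peroxide kit: self-accelerating decomposition temperature 16.6 °C ≤ 55 °C → Class 4.1 (Self-Reactive).
Self-accelerating decomposition temperature 19.9 °C meets the Class 4.1 criterion (Self-Reactive), so the curing-agent paste is Class 4.1.
Total Class 4.1: (one 15.8 oz pack = 448.72 g) + (two 172 g packs = 344 g) + (one 18.8 oz pack = 533.92 g) = 1326.64 g.
1326.64 g > 1 kg (ocean vessel limit, Class 4.1) — over the limit.

No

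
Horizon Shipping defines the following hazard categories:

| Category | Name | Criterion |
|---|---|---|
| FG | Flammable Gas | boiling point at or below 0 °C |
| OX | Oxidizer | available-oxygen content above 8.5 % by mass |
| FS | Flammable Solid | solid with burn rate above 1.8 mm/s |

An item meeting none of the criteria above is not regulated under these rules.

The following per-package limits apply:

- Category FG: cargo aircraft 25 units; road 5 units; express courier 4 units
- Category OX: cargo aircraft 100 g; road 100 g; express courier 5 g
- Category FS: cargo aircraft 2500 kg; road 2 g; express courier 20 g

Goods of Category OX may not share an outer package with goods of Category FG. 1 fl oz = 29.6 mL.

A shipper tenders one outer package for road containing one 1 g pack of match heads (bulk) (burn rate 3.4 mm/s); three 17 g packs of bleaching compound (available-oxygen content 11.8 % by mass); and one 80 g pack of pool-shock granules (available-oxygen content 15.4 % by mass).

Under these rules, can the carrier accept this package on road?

Burn rate 3.4 mm/s meets the Category FS criterion (Flammable Solid), so the match heads (bulk) are Category FS.
The bleaching compound has available-oxygen content 11.8 % by mass, which is > 8.5 % by mass, so it is Category OX (Oxidizer).
With available-oxygen content 15.4 % by mass (> 8.5 % by mass), the pool-shock granules fall in Category OX.
Category FS quantity: 1 g.
1 g is within the road limit of 2 g for Category FS.
Total Category OX: (three 17 g packs = 51 g) + 80 g = 131 g.
131 g > 100 g (road limit, Category OX) — over the limit.
The segregation rule (Category OX with Category FG) does not apply to Category FS with Category OX.

No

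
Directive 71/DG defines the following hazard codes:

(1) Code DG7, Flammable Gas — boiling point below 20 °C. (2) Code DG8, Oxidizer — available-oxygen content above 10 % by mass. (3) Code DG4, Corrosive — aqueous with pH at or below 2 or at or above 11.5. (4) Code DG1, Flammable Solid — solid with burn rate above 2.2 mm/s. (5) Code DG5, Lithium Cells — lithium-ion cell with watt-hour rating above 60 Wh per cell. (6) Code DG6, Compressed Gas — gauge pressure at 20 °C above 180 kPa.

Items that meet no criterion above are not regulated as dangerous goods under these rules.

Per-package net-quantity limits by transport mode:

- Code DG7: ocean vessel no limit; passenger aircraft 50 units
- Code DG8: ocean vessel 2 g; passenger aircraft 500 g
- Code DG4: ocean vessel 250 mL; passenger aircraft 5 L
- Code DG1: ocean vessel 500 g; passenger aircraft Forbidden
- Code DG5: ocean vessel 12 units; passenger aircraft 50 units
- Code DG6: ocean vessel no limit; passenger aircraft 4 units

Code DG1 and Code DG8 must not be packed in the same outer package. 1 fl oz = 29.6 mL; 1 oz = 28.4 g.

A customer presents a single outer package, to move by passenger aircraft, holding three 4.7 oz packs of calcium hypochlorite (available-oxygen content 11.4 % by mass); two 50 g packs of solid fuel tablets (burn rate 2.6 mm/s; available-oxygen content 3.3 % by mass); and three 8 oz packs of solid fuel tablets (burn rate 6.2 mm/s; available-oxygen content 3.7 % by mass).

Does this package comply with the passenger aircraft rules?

With available-oxygen content 11.4 % by mass (> 10 % by mass), the calcium hypochlorite falls in Code DG8.
Burn rate 2.6 mm/s meets the Code DG1 criterion (Flammable Solid), so the solid fuel tablets are Code DG1.
The solid fuel tablets have burn rate 6.2 mm/s, which is > 2.2 mm/s, so they are Code DG1 (Flammable Solid).
Total Code DG1: (two 50 g packs = 100 g) + (three 8 oz packs = 681.6 g) = 781.6 g.
Code DG1 is Forbidden by passenger aircraft.
Code DG8 quantity: three 4.7 oz packs = 400.44 g.
400.44 g ≤ 500 g (passenger aircraft limit, Code DG8) — within limit.
Code DG1 and Code DG8 may not share an outer package.

No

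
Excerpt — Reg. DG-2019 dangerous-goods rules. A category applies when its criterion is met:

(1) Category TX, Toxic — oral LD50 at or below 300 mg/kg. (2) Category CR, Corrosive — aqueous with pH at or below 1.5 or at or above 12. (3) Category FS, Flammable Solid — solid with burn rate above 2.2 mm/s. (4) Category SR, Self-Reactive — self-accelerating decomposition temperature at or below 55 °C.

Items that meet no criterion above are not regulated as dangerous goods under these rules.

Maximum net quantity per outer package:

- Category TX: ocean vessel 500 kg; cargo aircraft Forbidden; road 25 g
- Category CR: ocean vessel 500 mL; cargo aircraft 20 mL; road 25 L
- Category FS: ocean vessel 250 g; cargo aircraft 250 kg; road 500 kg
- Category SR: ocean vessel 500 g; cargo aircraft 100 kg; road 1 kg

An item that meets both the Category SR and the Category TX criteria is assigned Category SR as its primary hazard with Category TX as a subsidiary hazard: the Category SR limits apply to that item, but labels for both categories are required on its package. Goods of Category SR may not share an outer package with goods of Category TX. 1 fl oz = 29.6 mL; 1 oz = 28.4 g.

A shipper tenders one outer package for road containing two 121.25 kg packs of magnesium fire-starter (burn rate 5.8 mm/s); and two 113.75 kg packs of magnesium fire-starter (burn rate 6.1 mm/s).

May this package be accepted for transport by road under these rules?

With burn rate 5.8 mm/s (> 2.2 mm/s), the magnesium fire-starter falls in Category FS.
With burn rate 6.1 mm/s (> 2.2 mm/s), the magnesium fire-starter falls in Category FS.
Category FS net quantity: (two 121.25 kg packs = 242.5 kg) + (two 113.75 kg packs = 227.5 kg) = 470 kg.
470 kg is within the road limit of 500 kg for Category FS.

Yes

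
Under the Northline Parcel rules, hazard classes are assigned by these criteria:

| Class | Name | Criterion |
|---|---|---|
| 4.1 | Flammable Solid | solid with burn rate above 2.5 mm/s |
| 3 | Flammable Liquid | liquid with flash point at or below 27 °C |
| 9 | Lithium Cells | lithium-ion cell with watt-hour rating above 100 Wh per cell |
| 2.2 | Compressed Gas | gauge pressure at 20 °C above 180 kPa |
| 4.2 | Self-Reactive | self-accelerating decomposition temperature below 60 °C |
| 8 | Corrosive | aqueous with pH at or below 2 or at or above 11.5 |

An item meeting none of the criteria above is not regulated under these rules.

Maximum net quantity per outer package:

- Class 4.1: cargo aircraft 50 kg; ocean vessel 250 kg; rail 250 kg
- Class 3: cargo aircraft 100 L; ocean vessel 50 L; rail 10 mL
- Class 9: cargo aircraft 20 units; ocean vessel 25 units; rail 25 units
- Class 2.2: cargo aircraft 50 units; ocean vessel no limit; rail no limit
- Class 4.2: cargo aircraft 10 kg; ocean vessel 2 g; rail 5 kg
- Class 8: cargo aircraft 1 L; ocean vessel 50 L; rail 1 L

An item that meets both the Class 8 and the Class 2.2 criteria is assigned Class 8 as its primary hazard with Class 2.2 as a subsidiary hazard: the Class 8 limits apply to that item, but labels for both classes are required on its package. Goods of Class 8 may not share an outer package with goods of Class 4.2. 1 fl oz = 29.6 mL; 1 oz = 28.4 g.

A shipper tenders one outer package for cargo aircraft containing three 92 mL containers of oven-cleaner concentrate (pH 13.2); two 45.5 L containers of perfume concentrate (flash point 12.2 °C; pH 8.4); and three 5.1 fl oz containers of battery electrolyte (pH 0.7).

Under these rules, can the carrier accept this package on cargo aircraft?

Yes

The oven-cleaner concentrate has pH 13.2, which is ≥ 11.5, so it is Class 8 (Corrosive).
The perfume concentrate has flash point 12.2 °C, which is ≤ 27 °C, so it is Class 3 (Flammable Liquid).
pH 0.7 meets the Class 8 criterion (Corrosive), so the battery electrolyte is Class 8.
Class 8 net quantity: (three 92 mL containers = 276 mL) + (three 5.1 fl oz containers = 452.88 mL) = 728.88 mL.
That is within the Class 8 cargo aircraft limit of 1 L.
Class 3 quantity: two 45.5 L containers = 91 L.
That is within the Class 3 cargo aircraft limit of 100 L.
The segregation rule (Class 8 with Class 4.2) does not apply to Class 8 with Class 3.
Every hazard class is within its cargo aircraft limit and no segregation rule is violated.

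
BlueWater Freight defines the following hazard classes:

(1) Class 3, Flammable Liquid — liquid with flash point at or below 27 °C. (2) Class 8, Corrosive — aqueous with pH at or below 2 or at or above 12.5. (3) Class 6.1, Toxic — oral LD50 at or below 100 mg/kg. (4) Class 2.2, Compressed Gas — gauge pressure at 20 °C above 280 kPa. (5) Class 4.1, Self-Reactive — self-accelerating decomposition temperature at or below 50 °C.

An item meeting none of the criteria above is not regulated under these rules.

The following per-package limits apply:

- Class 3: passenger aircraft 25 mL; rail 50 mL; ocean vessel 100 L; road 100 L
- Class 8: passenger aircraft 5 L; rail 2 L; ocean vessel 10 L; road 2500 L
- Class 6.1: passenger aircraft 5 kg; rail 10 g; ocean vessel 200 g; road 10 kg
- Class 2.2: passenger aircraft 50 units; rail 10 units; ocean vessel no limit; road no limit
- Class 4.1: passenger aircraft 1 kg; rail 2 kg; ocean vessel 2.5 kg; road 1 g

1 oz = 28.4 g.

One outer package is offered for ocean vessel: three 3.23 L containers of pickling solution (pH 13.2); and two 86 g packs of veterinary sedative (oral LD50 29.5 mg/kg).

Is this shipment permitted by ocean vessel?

Yes

Pickling solution: pH 13.2 ≥ 12.5 → Class 8 (Corrosive).
The veterinary sedative has oral LD50 29.5 mg/kg, which is ≤ 100 mg/kg, so it is Class 6.1 (Toxic).
Class 8 quantity: three 3.23 L containers = 9.69 L.
That is within the Class 8 ocean vessel limit of 10 L.
Class 6.1 quantity: two 86 g packs = 172 g.
172 g is within the ocean vessel limit of 200 g for Class 6.1.
Every hazard class is within its ocean vessel limit and no segregation rule is violated.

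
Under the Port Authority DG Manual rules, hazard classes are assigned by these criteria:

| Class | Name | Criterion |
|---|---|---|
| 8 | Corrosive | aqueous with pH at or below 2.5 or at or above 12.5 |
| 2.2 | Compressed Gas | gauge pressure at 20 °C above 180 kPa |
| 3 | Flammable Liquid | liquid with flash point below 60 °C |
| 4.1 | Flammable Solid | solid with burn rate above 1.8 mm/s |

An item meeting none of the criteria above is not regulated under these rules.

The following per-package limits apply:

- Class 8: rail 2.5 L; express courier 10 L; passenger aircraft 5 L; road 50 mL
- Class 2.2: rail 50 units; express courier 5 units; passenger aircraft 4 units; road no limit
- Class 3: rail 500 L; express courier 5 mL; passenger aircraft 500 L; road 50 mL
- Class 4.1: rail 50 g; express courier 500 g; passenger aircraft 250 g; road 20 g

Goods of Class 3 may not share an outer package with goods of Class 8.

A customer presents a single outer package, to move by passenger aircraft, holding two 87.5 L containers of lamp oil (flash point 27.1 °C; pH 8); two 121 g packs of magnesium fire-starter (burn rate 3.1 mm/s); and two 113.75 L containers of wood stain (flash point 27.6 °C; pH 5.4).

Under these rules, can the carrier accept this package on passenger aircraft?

Yes

Lamp oil: flash point 27.1 °C < 60 °C → Class 3 (Flammable Liquid).
Burn rate 3.1 mm/s meets the Class 4.1 criterion (Flammable Solid), so the magnesium fire-starter is Class 4.1.
Flash point 27.6 °C meets the Class 3 criterion (Flammable Liquid), so the wood stain is Class 3.
Class 3 net quantity: (two 87.5 L containers = 175 L) + (two 113.75 L containers = 227.5 L) = 402.5 L.
402.5 L ≤ 500 L (passenger aircraft limit, Class 3) — within limit.
Class 4.1 quantity: two 121 g packs = 242 g.
242 g ≤ 250 g (passenger aircraft limit, Class 4.1) — within limit.
The segregation rule (Class 3 with Class 8) does not apply to Class 3 with Class 4.1.
Every hazard class is within its passenger aircraft limit and no segregation rule is violated.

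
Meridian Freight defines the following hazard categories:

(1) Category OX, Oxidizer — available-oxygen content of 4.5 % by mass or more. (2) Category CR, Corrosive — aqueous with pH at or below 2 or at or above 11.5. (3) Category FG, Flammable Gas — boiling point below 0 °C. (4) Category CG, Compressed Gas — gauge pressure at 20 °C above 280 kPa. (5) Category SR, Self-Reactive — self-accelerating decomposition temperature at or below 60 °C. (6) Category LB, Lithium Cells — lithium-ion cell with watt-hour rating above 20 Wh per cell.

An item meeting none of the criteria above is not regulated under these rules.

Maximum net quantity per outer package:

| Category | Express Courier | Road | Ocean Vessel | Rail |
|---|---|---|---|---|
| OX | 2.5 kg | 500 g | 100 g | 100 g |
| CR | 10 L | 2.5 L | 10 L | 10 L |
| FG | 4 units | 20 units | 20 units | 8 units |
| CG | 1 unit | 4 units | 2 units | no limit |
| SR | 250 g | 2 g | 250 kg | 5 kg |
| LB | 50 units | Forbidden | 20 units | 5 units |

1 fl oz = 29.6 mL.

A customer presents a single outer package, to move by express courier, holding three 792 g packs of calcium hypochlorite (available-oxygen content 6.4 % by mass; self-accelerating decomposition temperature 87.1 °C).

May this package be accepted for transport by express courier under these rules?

Yes

Available-oxygen content 6.4 % by mass meets the Category OX criterion (Oxidizer), so the calcium hypochlorite is Category OX.
Category OX quantity: three 792 g packs = 2.376 kg.
That is within the Category OX express courier limit of 2.5 kg.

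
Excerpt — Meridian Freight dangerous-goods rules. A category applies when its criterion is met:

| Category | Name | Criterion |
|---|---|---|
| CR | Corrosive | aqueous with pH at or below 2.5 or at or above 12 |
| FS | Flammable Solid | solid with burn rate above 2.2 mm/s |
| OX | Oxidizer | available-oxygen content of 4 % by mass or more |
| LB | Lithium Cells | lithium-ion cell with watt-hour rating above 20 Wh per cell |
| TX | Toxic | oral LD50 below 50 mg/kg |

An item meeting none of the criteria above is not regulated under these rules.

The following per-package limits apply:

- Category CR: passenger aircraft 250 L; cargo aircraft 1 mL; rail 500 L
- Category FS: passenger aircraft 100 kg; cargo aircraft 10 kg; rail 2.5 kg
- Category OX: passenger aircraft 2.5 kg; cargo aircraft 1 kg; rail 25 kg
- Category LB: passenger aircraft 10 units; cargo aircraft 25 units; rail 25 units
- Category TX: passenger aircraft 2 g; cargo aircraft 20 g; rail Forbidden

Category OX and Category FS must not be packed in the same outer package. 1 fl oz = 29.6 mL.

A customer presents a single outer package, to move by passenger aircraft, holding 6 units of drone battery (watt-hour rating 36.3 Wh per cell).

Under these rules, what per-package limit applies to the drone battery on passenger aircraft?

10 units

Watt-hour rating 36.3 Wh per cell meets the Category LB criterion (Lithium Cells), so the drone battery is Category LB.
The passenger aircraft limit for Category LB is 10 units.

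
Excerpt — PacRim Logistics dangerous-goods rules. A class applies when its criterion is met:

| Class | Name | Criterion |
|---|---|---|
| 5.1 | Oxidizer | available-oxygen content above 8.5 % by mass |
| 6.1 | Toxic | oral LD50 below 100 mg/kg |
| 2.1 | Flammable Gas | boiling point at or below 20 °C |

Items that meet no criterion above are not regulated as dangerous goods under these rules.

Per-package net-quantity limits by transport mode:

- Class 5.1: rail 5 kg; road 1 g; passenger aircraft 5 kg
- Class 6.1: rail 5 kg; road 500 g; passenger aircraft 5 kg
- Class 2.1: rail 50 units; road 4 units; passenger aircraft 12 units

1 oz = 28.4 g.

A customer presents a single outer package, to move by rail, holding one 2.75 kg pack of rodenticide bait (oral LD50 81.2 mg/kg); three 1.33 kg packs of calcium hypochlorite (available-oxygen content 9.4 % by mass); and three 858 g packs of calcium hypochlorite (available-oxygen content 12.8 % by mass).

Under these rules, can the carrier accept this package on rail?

No

With oral LD50 81.2 mg/kg (< 100 mg/kg), the rodenticide bait falls in Class 6.1.
With available-oxygen content 9.4 % by mass (> 8.5 % by mass), the calcium hypochlorite falls in Class 5.1.
With available-oxygen content 12.8 % by mass (> 8.5 % by mass), the calcium hypochlorite falls in Class 5.1.
Total Class 5.1: (three 1.33 kg packs = 3.99 kg) + (three 858 g packs = 2.574 kg) = 6.564 kg.
That exceeds the Class 5.1 rail limit of 5 kg.
Class 6.1 quantity: 2.75 kg.
That is within the Class 6.1 rail limit of 5 kg.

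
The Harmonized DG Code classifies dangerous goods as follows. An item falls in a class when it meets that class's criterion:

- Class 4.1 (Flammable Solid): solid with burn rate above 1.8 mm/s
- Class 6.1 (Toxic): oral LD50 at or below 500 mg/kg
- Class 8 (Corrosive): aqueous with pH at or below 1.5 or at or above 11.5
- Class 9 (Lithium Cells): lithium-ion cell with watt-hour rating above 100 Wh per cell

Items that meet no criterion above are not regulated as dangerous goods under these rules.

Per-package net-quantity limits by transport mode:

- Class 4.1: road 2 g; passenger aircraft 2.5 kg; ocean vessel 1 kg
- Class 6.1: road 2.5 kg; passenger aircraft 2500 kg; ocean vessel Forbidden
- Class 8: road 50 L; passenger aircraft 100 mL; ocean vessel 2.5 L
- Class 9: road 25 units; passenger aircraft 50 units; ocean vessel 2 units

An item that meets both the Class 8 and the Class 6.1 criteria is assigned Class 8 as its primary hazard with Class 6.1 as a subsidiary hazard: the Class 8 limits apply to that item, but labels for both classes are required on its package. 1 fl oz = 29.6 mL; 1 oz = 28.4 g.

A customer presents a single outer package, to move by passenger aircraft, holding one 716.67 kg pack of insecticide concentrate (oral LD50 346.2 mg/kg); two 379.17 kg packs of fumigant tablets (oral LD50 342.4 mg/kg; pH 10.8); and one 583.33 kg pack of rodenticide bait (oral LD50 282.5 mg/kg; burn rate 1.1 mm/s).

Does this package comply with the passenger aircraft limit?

Yes

With oral LD50 346.2 mg/kg (≤ 500 mg/kg), the insecticide concentrate falls in Class 6.1.
Oral LD50 342.4 mg/kg meets the Class 6.1 criterion (Toxic), so the fumigant tablets are Class 6.1.
With oral LD50 282.5 mg/kg (≤ 500 mg/kg), the rodenticide bait falls in Class 6.1.
Class 6.1 net quantity: 716.67 kg + (two 379.17 kg packs = 758.34 kg) + 583.33 kg = 2058.34 kg.
2058.34 kg is within the passenger aircraft limit of 2500 kg for Class 6.1.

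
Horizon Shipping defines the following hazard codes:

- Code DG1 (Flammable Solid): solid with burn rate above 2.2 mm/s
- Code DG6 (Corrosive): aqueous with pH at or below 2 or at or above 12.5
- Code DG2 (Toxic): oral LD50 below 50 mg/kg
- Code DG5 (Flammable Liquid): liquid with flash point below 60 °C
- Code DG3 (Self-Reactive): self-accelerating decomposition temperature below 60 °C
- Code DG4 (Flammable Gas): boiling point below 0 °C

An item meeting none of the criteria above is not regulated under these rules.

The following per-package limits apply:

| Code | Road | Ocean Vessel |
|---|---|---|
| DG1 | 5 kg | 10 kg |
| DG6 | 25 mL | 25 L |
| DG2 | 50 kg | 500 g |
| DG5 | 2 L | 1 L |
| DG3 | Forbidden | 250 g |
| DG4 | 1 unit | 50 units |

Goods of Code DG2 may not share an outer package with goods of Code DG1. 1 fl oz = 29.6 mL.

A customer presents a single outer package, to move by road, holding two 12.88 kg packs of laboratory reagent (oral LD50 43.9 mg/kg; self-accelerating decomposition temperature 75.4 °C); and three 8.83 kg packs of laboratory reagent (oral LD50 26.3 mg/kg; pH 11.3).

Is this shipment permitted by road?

Laboratory reagent: oral LD50 43.9 mg/kg < 50 mg/kg → Code DG2 (Toxic).
Laboratory reagent: oral LD50 26.3 mg/kg < 50 mg/kg → Code DG2 (Toxic).
Total Code DG2: (two 12.88 kg packs = 25.76 kg) + (three 8.83 kg packs = 26.49 kg) = 52.25 kg.
That exceeds the Code DG2 road limit of 50 kg.

No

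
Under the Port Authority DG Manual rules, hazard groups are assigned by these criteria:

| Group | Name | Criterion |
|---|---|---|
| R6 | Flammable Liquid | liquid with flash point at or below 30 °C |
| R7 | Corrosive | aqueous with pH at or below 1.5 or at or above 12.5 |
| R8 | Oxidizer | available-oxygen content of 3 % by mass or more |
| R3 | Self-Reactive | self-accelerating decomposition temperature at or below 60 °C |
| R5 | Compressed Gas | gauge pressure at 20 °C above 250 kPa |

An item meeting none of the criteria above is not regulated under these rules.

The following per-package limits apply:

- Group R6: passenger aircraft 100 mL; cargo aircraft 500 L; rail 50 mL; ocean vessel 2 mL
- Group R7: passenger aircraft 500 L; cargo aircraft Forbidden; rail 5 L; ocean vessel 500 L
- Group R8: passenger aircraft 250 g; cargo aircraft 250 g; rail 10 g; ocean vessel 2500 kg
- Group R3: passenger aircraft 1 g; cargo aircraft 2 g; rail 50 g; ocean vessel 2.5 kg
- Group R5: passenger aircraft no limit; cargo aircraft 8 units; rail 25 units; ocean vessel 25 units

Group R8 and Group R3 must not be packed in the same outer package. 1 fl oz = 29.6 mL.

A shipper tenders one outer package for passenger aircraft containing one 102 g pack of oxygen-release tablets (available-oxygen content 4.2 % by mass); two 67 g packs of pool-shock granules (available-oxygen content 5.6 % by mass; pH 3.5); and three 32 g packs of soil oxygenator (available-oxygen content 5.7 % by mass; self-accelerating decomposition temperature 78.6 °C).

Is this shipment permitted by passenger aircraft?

No

With available-oxygen content 4.2 % by mass (≥ 3 % by mass), the oxygen-release tablets fall in Group R8.
With available-oxygen content 5.6 % by mass (≥ 3 % by mass), the pool-shock granules fall in Group R8.
With available-oxygen content 5.7 % by mass (≥ 3 % by mass), the soil oxygenator falls in Group R8.
Total Group R8: 102 g + (two 67 g packs = 134 g) + (three 32 g packs = 96 g) = 332 g.
332 g exceeds the passenger aircraft limit of 250 g for Group R8.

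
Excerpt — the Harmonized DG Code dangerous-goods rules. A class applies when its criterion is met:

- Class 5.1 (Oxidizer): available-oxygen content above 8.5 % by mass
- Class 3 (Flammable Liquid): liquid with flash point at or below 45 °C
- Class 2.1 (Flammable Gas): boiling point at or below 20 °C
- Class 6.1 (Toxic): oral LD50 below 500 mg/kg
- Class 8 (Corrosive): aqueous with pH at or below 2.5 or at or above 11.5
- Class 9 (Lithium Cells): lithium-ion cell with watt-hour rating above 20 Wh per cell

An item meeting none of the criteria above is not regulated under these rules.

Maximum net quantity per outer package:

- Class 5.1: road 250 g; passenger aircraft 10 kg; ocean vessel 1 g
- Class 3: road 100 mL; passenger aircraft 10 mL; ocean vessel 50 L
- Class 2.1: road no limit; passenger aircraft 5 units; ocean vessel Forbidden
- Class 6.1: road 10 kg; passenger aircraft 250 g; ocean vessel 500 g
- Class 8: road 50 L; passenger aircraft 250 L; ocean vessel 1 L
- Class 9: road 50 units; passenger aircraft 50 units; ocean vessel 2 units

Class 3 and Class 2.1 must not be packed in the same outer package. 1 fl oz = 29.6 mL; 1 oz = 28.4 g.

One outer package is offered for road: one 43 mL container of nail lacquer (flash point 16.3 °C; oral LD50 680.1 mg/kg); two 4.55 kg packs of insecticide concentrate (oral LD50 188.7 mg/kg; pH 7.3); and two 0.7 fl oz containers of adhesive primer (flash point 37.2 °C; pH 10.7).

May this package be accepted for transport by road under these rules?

Yes

Nail lacquer: flash point 16.3 °C ≤ 45 °C → Class 3 (Flammable Liquid).
Oral LD50 188.7 mg/kg meets the Class 6.1 criterion (Toxic), so the insecticide concentrate is Class 6.1.
Flash point 37.2 °C meets the Class 3 criterion (Flammable Liquid), so the adhesive primer is Class 3.
Class 3 net quantity: 43 mL + (two 0.7 fl oz containers = 41.44 mL) = 84.44 mL.
84.44 mL ≤ 100 mL (road limit, Class 3) — within limit.
Class 6.1 quantity: two 4.55 kg packs = 9.1 kg.
That is within the Class 6.1 road limit of 10 kg.
The segregation rule (Class 3 with Class 2.1) does not apply to Class 3 with Class 6.1.
Every hazard class is within its road limit and no segregation rule is violated.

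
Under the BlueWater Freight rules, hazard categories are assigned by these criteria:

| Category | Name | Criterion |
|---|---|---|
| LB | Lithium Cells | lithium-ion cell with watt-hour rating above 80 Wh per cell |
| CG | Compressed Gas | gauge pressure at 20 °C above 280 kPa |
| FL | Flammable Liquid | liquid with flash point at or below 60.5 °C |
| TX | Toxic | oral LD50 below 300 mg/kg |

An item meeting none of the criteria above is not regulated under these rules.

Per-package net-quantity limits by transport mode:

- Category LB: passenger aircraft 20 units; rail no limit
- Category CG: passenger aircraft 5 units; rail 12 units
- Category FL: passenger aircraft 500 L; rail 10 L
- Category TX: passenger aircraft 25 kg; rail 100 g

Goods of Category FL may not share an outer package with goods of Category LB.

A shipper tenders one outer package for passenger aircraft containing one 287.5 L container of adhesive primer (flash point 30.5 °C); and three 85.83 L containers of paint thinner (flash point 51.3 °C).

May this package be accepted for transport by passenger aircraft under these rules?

No

With flash point 30.5 °C (≤ 60.5 °C), the adhesive primer falls in Category FL.
With flash point 51.3 °C (≤ 60.5 °C), the paint thinner falls in Category FL.
Category FL net quantity: 287.5 L + (three 85.83 L containers = 257.49 L) = 544.99 L.
544.99 L > 500 L (passenger aircraft limit, Category FL) — over the limit.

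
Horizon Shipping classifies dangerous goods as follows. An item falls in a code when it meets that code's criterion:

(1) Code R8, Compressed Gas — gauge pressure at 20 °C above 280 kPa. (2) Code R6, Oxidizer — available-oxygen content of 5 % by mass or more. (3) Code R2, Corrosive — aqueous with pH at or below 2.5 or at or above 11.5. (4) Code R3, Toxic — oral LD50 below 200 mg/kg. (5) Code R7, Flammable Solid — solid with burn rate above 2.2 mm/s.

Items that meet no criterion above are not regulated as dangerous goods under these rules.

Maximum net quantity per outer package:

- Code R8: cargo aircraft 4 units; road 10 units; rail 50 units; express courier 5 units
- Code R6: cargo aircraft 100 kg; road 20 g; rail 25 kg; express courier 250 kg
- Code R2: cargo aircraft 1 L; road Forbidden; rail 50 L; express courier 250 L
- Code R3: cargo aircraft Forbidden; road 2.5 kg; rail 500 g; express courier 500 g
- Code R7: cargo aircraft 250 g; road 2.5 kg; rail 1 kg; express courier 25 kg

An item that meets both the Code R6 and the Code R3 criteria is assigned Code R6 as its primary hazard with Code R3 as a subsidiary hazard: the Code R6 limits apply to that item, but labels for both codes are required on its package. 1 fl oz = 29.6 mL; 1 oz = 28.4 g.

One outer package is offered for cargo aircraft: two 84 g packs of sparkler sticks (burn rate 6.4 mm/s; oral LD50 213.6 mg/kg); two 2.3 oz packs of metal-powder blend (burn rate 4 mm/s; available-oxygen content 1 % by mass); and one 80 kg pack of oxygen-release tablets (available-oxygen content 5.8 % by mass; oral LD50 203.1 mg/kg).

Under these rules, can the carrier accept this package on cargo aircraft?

No

The sparkler sticks have burn rate 6.4 mm/s, which is > 2.2 mm/s, so they are Code R7 (Flammable Solid).
Burn rate 4 mm/s meets the Code R7 criterion (Flammable Solid), so the metal-powder blend is Code R7.
With available-oxygen content 5.8 % by mass (≥ 5 % by mass), the oxygen-release tablets fall in Code R6.
Total Code R7: (two 84 g packs = 168 g) + (two 2.3 oz packs = 130.64 g) = 298.64 g.
That exceeds the Code R7 cargo aircraft limit of 250 g.
Code R6 quantity: 80 kg.
80 kg is within the cargo aircraft limit of 100 kg for Code R6.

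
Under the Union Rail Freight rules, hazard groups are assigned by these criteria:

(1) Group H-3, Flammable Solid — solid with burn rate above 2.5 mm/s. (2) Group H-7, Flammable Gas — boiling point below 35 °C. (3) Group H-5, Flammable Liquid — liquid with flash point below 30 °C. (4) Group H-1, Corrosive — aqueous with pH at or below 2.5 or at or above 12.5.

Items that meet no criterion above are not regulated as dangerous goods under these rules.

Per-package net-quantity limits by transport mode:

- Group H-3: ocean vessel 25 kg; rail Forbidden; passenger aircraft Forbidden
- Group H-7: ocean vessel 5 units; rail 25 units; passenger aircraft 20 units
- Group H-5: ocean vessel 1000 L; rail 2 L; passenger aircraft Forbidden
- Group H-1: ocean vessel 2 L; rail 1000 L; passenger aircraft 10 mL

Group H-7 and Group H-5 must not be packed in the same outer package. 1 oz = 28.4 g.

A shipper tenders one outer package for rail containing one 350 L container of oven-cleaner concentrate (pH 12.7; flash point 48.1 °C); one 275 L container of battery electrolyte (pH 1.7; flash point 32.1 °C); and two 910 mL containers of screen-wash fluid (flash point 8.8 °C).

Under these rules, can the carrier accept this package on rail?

Yes

Oven-cleaner concentrate: pH 12.7 ≥ 12.5 → Group H-1 (Corrosive).
Battery electrolyte: pH 1.7 ≤ 2.5 → Group H-1 (Corrosive).
The screen-wash fluid has flash point 8.8 °C, which is < 30 °C, so it is Group H-5 (Flammable Liquid).
Total Group H-1: 350 L + 275 L = 625 L.
625 L is within the rail limit of 1000 L for Group H-1.
Group H-5 quantity: two 910 mL containers = 1.82 L.
1.82 L is within the rail limit of 2 L for Group H-5.
The segregation rule (Group H-7 with Group H-5) does not apply to Group H-1 with Group H-5.
Every hazard group is within its rail limit and no segregation rule is violated.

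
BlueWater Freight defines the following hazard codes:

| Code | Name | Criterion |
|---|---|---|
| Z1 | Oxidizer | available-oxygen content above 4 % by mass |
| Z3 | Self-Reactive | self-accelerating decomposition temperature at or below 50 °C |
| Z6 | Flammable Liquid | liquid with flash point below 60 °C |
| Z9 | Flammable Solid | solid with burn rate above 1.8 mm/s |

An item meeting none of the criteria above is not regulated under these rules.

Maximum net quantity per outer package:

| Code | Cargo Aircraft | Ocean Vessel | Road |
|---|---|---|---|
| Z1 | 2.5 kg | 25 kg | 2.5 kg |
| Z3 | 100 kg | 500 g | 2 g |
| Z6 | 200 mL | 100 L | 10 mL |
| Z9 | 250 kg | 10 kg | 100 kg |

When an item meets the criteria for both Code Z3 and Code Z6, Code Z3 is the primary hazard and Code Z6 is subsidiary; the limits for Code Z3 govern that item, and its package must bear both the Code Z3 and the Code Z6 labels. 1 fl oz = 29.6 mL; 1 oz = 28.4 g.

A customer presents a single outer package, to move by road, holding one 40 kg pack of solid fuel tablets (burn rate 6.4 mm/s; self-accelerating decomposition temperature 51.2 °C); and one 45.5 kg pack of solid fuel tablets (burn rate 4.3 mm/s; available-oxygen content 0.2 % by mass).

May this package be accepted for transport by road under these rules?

Burn rate 6.4 mm/s meets the Code Z9 criterion (Flammable Solid), so the solid fuel tablets are Code Z9.
Solid fuel tablets: burn rate 4.3 mm/s > 1.8 mm/s → Code Z9 (Flammable Solid).
Total Code Z9: 40 kg + 45.5 kg = 85.5 kg.
That is within the Code Z9 road limit of 100 kg.

Yes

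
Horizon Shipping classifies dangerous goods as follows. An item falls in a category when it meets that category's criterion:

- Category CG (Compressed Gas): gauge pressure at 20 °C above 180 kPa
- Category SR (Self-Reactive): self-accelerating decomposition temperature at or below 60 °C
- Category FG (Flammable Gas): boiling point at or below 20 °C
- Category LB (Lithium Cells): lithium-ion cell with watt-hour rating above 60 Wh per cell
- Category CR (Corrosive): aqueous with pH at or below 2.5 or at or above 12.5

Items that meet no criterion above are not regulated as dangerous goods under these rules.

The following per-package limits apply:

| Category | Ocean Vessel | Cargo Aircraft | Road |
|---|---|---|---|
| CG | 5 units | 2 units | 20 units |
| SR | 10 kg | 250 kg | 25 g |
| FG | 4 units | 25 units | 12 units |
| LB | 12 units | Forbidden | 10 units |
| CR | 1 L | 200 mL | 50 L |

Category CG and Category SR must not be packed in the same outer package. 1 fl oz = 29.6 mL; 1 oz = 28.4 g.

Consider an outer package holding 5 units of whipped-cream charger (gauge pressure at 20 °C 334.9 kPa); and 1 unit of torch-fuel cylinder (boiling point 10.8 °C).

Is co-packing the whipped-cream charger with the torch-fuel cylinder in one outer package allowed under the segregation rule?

Gauge pressure at 20 °C 334.9 kPa meets the Category CG criterion (Compressed Gas), so the whipped-cream charger is Category CG.
The torch-fuel cylinder has boiling point 10.8 °C, which is ≤ 20 °C, so it is Category FG (Flammable Gas).
No segregation rule bars Category CG with Category FG.

Yes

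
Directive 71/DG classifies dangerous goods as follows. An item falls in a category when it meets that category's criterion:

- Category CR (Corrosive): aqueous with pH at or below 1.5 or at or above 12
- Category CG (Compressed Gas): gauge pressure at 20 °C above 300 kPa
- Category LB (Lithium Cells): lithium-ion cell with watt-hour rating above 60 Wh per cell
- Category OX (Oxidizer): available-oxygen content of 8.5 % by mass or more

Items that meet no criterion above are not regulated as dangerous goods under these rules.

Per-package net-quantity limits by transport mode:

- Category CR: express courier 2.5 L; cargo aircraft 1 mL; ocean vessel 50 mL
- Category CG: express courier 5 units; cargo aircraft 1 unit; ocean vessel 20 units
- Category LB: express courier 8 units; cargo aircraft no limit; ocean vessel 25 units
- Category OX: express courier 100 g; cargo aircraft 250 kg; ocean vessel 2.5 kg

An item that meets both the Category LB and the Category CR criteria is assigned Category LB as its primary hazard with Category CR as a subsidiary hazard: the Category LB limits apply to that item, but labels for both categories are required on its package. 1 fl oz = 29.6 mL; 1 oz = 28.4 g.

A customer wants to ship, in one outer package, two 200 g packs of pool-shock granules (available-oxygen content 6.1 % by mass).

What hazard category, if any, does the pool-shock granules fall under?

available-oxygen content 6.1 % by mass is not above 8.5 % by mass, so Category OX does not apply.
No criterion is met, so the item is not regulated.

Not regulated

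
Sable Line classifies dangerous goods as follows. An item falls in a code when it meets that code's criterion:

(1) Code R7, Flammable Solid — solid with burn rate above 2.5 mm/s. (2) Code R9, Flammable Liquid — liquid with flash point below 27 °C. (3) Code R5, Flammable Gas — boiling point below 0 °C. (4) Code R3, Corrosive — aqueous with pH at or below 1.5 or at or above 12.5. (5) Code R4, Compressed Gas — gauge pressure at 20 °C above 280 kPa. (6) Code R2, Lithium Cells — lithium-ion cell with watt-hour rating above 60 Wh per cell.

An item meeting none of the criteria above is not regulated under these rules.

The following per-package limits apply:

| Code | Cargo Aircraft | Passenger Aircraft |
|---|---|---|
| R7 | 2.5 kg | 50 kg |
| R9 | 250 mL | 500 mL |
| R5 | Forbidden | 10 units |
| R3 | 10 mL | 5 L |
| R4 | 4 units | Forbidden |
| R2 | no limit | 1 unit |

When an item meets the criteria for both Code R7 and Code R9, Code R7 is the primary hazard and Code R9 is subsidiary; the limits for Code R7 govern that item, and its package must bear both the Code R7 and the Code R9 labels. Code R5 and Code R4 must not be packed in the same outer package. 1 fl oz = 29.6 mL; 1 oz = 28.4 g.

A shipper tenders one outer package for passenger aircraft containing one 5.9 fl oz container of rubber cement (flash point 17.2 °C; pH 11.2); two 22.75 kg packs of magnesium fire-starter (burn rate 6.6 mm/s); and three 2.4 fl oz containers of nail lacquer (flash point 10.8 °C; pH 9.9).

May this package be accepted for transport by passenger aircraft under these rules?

Flash point 17.2 °C meets the Code R9 criterion (Flammable Liquid), so the rubber cement is Code R9.
Burn rate 6.6 mm/s meets the Code R7 criterion (Flammable Solid), so the magnesium fire-starter is Code R7.
With flash point 10.8 °C (< 27 °C), the nail lacquer falls in Code R9.
Code R9 net quantity: (one 5.9 fl oz container = 174.64 mL) + (three 2.4 fl oz containers = 213.12 mL) = 387.76 mL.
That is within the Code R9 passenger aircraft limit of 500 mL.
Code R7 quantity: two 22.75 kg packs = 45.5 kg.
45.5 kg ≤ 50 kg (passenger aircraft limit, Code R7) — within limit.
The segregation rule (Code R5 with Code R4) does not apply to Code R9 with Code R7.
Every hazard code is within its passenger aircraft limit and no segregation rule is violated.

Yes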